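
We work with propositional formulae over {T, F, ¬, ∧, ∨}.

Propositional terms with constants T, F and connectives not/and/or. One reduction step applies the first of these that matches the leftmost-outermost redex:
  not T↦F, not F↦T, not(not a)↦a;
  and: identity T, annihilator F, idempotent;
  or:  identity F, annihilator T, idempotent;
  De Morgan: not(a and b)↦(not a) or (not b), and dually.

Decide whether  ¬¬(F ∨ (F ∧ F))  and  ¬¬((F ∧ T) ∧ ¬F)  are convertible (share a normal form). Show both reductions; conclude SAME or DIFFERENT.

Term A:
  start: ¬¬(F ∨ (F ∧ F))
  step 1: F ∨ (F ∧ F)
  step 2: F ∧ F
  step 3: F

Term B:
  start: ¬¬((F ∧ T) ∧ ¬F)
  step 1: (F ∧ T) ∧ ¬F
  step 2: F ∧ ¬F
  step 3: F

Answer: SAME — A ⇓ F, B ⇓ F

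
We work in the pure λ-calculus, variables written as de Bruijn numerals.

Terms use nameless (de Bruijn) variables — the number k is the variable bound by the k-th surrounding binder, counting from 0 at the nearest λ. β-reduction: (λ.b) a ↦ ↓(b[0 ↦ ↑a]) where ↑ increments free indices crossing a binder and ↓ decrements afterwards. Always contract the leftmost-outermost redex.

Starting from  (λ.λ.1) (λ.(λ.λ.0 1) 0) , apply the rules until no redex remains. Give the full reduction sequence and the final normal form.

Answer: normal form = λ.λ.λ.0 1  (in 2 steps)

Working:
  start: (λ.λ.1) (λ.(λ.λ.0 1) 0)
  [1] λ.λ.(λ.λ.0 1) 0
  [2] λ.λ.λ.0 1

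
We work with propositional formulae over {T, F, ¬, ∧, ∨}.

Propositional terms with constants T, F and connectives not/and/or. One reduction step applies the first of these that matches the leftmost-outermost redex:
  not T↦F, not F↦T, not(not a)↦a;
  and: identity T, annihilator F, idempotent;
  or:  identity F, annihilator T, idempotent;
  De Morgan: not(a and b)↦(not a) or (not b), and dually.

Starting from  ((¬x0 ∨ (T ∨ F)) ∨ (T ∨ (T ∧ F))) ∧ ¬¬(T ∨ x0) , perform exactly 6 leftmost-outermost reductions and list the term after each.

Answer: after 6 steps: T

Working:
  start: ((¬x0 ∨ (T ∨ F)) ∨ (T ∨ (T ∧ F))) ∧ ¬¬(T ∨ x0)
  →1  ((¬x0 ∨ T) ∨ (T ∨ (T ∧ F))) ∧ ¬¬(T ∨ x0)
  →2  (T ∨ (T ∨ (T ∧ F))) ∧ ¬¬(T ∨ x0)
  →3  T ∧ ¬¬(T ∨ x0)
  →4  ¬¬(T ∨ x0)
  →5  T ∨ x0
  →6  T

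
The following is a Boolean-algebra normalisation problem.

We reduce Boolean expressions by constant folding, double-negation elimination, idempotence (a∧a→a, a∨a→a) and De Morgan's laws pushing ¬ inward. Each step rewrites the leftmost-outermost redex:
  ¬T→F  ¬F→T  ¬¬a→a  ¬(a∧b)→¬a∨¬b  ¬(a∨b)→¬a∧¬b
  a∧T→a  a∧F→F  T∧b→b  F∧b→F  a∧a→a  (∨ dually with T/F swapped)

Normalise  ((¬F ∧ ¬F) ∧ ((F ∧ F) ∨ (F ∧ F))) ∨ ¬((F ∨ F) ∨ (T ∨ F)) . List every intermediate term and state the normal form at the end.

  start: ((¬F ∧ ¬F) ∧ ((F ∧ F) ∨ (F ∧ F))) ∨ ¬((F ∨ F) ∨ (T ∨ F))
  step 1: (¬F ∧ ((F ∧ F) ∨ (F ∧ F))) ∨ ¬((F ∨ F) ∨ (T ∨ F))
  step 2: (T ∧ ((F ∧ F) ∨ (F ∧ F))) ∨ ¬((F ∨ F) ∨ (T ∨ F))
  step 3: ((F ∧ F) ∨ (F ∧ F)) ∨ ¬((F ∨ F) ∨ (T ∨ F))
  step 4: (F ∧ F) ∨ ¬((F ∨ F) ∨ (T ∨ F))
  step 5: F ∨ ¬((F ∨ F) ∨ (T ∨ F))
  step 6: ¬((F ∨ F) ∨ (T ∨ F))
  step 7: ¬(F ∨ F) ∧ ¬(T ∨ F)
  step 8: (¬F ∧ ¬F) ∧ ¬(T ∨ F)
  step 9: ¬F ∧ ¬(T ∨ F)
  step 10: T ∧ ¬(T ∨ F)
  step 11: ¬(T ∨ F)
  step 12: ¬T ∧ ¬F
  step 13: F ∧ ¬F
  step 14: F

Answer: normal form = F  (in 14 steps)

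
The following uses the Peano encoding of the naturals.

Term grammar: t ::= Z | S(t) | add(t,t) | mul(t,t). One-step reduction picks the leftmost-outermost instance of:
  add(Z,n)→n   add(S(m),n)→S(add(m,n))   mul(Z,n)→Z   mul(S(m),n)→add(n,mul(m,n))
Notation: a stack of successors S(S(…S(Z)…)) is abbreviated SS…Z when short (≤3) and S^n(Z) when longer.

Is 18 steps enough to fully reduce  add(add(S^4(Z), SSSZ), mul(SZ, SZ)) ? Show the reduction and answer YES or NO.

Answer: YES — reaches normal form S^8(Z) in 17 ≤ 18 steps

Working:
  start: add(add(S^4(Z), SSSZ), mul(SZ, SZ))
  [1] add(S(add(SSSZ, SSSZ)), mul(SZ, SZ))
  [2] S(add(add(SSSZ, SSSZ), mul(SZ, SZ)))
  [3] S(add(S(add(SSZ, SSSZ)), mul(SZ, SZ)))
  [4] S(S(add(add(SSZ, SSSZ), mul(SZ, SZ))))
  [5] S(S(add(S(add(SZ, SSSZ)), mul(SZ, SZ))))
  [6] S(S(S(add(add(SZ, SSSZ), mul(SZ, SZ)))))
  [7] S(S(S(add(S(add(Z, SSSZ)), mul(SZ, SZ)))))
  [8] S(S(S(S(add(add(Z, SSSZ), mul(SZ, SZ))))))
  [9] S(S(S(S(add(SSSZ, mul(SZ, SZ))))))
  [10] S(S(S(S(S(add(SSZ, mul(SZ, SZ)))))))
  [11] S(S(S(S(S(S(add(SZ, mul(SZ, SZ))))))))
  [12] S(S(S(S(S(S(S(add(Z, mul(SZ, SZ)))))))))
  [13] S(S(S(S(S(S(S(mul(SZ, SZ))))))))
  [14] S(S(S(S(S(S(S(add(SZ, mul(Z, SZ)))))))))
  [15] S(S(S(S(S(S(S(S(add(Z, mul(Z, SZ))))))))))
  [16] S(S(S(S(S(S(S(S(mul(Z, SZ)))))))))
  [17] S^8(Z)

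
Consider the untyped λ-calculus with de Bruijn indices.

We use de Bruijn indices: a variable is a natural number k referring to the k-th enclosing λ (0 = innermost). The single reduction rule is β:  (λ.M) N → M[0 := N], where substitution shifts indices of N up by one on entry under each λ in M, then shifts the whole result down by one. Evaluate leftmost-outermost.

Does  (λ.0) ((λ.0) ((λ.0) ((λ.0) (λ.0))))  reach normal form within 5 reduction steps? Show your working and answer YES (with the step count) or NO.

  start: (λ.0) ((λ.0) ((λ.0) ((λ.0) (λ.0))))
  [1] (λ.0) ((λ.0) ((λ.0) (λ.0)))
  [2] (λ.0) ((λ.0) (λ.0))
  [3] (λ.0) (λ.0)
  [4] λ.0

Answer: YES — reaches normal form λ.0 in 4 ≤ 5 steps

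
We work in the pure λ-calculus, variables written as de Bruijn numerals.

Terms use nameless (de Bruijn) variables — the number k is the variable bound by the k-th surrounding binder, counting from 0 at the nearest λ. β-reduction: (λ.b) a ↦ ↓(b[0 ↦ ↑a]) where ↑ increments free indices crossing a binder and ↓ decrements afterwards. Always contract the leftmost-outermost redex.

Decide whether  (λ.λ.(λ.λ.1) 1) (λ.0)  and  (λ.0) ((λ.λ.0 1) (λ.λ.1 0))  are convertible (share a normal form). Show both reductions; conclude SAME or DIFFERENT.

Term A:
  start: (λ.λ.(λ.λ.1) 1) (λ.0)
  →1  λ.(λ.λ.1) (λ.0)
  →2  λ.λ.λ.0

Term B:
  start: (λ.0) ((λ.λ.0 1) (λ.λ.1 0))
  →1  (λ.λ.0 1) (λ.λ.1 0)
  →2  λ.0 (λ.λ.1 0)

Answer: DIFFERENT — A ⇓ λ.λ.λ.0, B ⇓ λ.0 (λ.λ.1 0)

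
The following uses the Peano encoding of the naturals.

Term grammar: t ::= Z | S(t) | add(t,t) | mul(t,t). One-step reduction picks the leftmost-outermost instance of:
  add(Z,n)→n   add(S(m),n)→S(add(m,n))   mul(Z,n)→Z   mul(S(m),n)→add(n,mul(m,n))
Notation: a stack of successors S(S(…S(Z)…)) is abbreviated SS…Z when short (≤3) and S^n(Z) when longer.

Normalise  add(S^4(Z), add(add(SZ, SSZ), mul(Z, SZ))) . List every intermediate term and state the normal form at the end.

Answer: normal form = S^7(Z)  (in 12 steps)

Reduction:
  start: add(S^4(Z), add(add(SZ, SSZ), mul(Z, SZ)))
  step 1: S(add(SSSZ, add(add(SZ, SSZ), mul(Z, SZ))))
  step 2: S(S(add(SSZ, add(add(SZ, SSZ), mul(Z, SZ)))))
  step 3: S(S(S(add(SZ, add(add(SZ, SSZ), mul(Z, SZ))))))
  step 4: S(S(S(S(add(Z, add(add(SZ, SSZ), mul(Z, SZ)))))))
  step 5: S(S(S(S(add(add(SZ, SSZ), mul(Z, SZ))))))
  step 6: S(S(S(S(add(S(add(Z, SSZ)), mul(Z, SZ))))))
  step 7: S(S(S(S(S(add(add(Z, SSZ), mul(Z, SZ)))))))
  step 8: S(S(S(S(S(add(SSZ, mul(Z, SZ)))))))
  step 9: S(S(S(S(S(S(add(SZ, mul(Z, SZ))))))))
  step 10: S(S(S(S(S(S(S(add(Z, mul(Z, SZ)))))))))
  step 11: S(S(S(S(S(S(S(mul(Z, SZ))))))))
  step 12: S^7(Z)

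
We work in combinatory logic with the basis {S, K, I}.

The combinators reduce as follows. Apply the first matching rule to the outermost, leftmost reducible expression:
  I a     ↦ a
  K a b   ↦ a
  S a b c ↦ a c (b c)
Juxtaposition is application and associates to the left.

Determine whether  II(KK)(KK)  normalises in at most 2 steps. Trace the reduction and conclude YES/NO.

Answer: NO — after 2 steps the term is KK(KK), not yet normal

Working:
  start: II(KK)(KK)
  →1  I(KK)(KK)
  →2  KK(KK)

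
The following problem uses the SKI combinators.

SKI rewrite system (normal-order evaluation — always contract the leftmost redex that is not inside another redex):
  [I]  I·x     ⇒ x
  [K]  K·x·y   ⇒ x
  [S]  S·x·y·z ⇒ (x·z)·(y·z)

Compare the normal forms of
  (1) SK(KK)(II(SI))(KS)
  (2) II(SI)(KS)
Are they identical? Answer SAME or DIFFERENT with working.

Answer: SAME — A ⇓ SI(KS), B ⇓ SI(KS)

Derivation:
Term A:
  start: SK(KK)(II(SI))(KS)
  →1  K(II(SI))(KK(II(SI)))(KS)
  →2  II(SI)(KS)
  →3  I(SI)(KS)
  →4  SI(KS)

Term B:
  start: II(SI)(KS)
  →1  I(SI)(KS)
  →2  SI(KS)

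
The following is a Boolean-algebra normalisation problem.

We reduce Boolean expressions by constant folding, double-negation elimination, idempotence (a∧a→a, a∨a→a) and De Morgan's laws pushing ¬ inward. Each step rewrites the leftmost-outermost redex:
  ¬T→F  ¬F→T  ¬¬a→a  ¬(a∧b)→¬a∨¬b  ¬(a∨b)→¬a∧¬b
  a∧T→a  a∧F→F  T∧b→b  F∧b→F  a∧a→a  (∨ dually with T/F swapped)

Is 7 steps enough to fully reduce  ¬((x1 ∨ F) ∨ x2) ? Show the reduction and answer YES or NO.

Answer: YES — reaches normal form ¬x1 ∧ ¬x2 in 4 ≤ 7 steps

Reduction:
  start: ¬((x1 ∨ F) ∨ x2)
  [1] ¬(x1 ∨ F) ∧ ¬x2
  [2] (¬x1 ∧ ¬F) ∧ ¬x2
  [3] (¬x1 ∧ T) ∧ ¬x2
  [4] ¬x1 ∧ ¬x2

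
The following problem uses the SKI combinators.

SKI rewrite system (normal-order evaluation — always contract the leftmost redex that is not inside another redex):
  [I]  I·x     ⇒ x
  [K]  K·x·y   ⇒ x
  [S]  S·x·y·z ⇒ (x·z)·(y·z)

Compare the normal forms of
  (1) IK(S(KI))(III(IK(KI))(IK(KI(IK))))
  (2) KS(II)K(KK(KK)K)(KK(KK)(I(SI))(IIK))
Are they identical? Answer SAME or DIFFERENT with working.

Term A:
  start: IK(S(KI))(III(IK(KI))(IK(KI(IK))))
  step 1: K(S(KI))(III(IK(KI))(IK(KI(IK))))
  step 2: S(KI)

Term B:
  start: KS(II)K(KK(KK)K)(KK(KK)(I(SI))(IIK))
  step 1: SK(KK(KK)K)(KK(KK)(I(SI))(IIK))
  step 2: K(KK(KK)(I(SI))(IIK))(KK(KK)K(KK(KK)(I(SI))(IIK)))
  step 3: KK(KK)(I(SI))(IIK)
  step 4: K(I(SI))(IIK)
  step 5: I(SI)
  step 6: SI

Answer: DIFFERENT — A ⇓ S(KI), B ⇓ SI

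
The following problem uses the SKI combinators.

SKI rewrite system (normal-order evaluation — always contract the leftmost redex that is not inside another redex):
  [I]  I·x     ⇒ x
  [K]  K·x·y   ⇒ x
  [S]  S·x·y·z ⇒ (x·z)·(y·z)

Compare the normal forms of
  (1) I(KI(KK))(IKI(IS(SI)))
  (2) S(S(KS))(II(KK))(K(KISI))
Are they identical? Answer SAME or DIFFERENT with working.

Answer: DIFFERENT — A ⇓ I, B ⇓ SI

Working:
Term A:
  start: I(KI(KK))(IKI(IS(SI)))
  →1  KI(KK)(IKI(IS(SI)))
  →2  I(IKI(IS(SI)))
  →3  IKI(IS(SI))
  →4  KI(IS(SI))
  →5  I

Term B:
  start: S(S(KS))(II(KK))(K(KISI))
  →1  S(KS)(K(KISI))(II(KK)(K(KISI)))
  →2  KS(II(KK)(K(KISI)))(K(KISI)(II(KK)(K(KISI))))
  →3  S(K(KISI)(II(KK)(K(KISI))))
  →4  S(KISI)
  →5  S(II)
  →6  SI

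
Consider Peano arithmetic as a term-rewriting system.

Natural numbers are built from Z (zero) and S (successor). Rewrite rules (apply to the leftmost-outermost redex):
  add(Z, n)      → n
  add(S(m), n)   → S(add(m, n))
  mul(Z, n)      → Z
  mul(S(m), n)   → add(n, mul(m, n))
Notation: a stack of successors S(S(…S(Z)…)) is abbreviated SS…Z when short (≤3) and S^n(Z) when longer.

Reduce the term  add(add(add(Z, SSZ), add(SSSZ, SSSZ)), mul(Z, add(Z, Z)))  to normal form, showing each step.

  start: add(add(add(Z, SSZ), add(SSSZ, SSSZ)), mul(Z, add(Z, Z)))
  step 1: add(add(SSZ, add(SSSZ, SSSZ)), mul(Z, add(Z, Z)))
  step 2: add(S(add(SZ, add(SSSZ, SSSZ))), mul(Z, add(Z, Z)))
  step 3: S(add(add(SZ, add(SSSZ, SSSZ)), mul(Z, add(Z, Z))))
  step 4: S(add(S(add(Z, add(SSSZ, SSSZ))), mul(Z, add(Z, Z))))
  step 5: S(S(add(add(Z, add(SSSZ, SSSZ)), mul(Z, add(Z, Z)))))
  step 6: S(S(add(add(SSSZ, SSSZ), mul(Z, add(Z, Z)))))
  step 7: S(S(add(S(add(SSZ, SSSZ)), mul(Z, add(Z, Z)))))
  step 8: S(S(S(add(add(SSZ, SSSZ), mul(Z, add(Z, Z))))))
  step 9: S(S(S(add(S(add(SZ, SSSZ)), mul(Z, add(Z, Z))))))
  step 10: S(S(S(S(add(add(SZ, SSSZ), mul(Z, add(Z, Z)))))))
  step 11: S(S(S(S(add(S(add(Z, SSSZ)), mul(Z, add(Z, Z)))))))
  step 12: S(S(S(S(S(add(add(Z, SSSZ), mul(Z, add(Z, Z))))))))
  step 13: S(S(S(S(S(add(SSSZ, mul(Z, add(Z, Z))))))))
  step 14: S(S(S(S(S(S(add(SSZ, mul(Z, add(Z, Z)))))))))
  step 15: S(S(S(S(S(S(S(add(SZ, mul(Z, add(Z, Z))))))))))
  step 16: S(S(S(S(S(S(S(S(add(Z, mul(Z, add(Z, Z)))))))))))
  step 17: S(S(S(S(S(S(S(S(mul(Z, add(Z, Z))))))))))
  step 18: S^8(Z)

Answer: normal form = S^8(Z)  (in 18 steps)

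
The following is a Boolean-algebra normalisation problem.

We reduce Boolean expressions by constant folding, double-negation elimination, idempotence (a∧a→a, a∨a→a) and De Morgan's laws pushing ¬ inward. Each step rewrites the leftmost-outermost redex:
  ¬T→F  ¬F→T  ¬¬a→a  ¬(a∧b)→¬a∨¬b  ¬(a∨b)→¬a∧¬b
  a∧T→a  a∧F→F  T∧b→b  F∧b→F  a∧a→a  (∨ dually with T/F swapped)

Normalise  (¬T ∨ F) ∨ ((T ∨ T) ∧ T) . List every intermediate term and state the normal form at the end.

Answer: normal form = T  (in 5 steps)

Reduction:
  start: (¬T ∨ F) ∨ ((T ∨ T) ∧ T)
  step 1: ¬T ∨ ((T ∨ T) ∧ T)
  step 2: F ∨ ((T ∨ T) ∧ T)
  step 3: (T ∨ T) ∧ T
  step 4: T ∨ T
  step 5: T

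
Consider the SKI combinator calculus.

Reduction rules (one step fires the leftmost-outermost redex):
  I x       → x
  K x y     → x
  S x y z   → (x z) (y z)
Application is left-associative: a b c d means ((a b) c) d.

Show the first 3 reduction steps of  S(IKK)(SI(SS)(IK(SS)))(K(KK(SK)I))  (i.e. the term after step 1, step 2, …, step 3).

Answer: after 3 steps: K(SI(SS)(IK(SS))(K(KK(SK)I)))

Working:
  start: S(IKK)(SI(SS)(IK(SS)))(K(KK(SK)I))
  step 1: IKK(K(KK(SK)I))(SI(SS)(IK(SS))(K(KK(SK)I)))
  step 2: KK(K(KK(SK)I))(SI(SS)(IK(SS))(K(KK(SK)I)))
  step 3: K(SI(SS)(IK(SS))(K(KK(SK)I)))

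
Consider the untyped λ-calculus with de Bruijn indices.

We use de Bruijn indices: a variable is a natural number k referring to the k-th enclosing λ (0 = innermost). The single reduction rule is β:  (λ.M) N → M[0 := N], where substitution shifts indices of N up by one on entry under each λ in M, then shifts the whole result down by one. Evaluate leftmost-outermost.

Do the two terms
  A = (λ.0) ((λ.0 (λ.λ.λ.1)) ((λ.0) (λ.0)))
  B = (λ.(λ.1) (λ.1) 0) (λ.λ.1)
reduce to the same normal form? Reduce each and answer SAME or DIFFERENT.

Answer: SAME — A ⇓ λ.λ.λ.1, B ⇓ λ.λ.λ.1

Working:
Term A:
  start: (λ.0) ((λ.0 (λ.λ.λ.1)) ((λ.0) (λ.0)))
  [1] (λ.0 (λ.λ.λ.1)) ((λ.0) (λ.0))
  [2] (λ.0) (λ.0) (λ.λ.λ.1)
  [3] (λ.0) (λ.λ.λ.1)
  [4] λ.λ.λ.1

Term B:
  start: (λ.(λ.1) (λ.1) 0) (λ.λ.1)
  [1] (λ.λ.λ.1) (λ.λ.λ.1) (λ.λ.1)
  [2] (λ.λ.1) (λ.λ.1)
  [3] λ.λ.λ.1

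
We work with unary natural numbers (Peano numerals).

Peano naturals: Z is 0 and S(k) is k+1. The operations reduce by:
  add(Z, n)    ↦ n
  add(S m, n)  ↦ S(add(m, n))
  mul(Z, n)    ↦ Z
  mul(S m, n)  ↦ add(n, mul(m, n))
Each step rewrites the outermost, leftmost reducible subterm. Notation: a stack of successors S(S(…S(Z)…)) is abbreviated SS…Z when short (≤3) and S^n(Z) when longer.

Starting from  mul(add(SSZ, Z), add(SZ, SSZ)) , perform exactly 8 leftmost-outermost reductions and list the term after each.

  start: mul(add(SSZ, Z), add(SZ, SSZ))
  →1  mul(S(add(SZ, Z)), add(SZ, SSZ))
  →2  add(add(SZ, SSZ), mul(add(SZ, Z), add(SZ, SSZ)))
  →3  add(S(add(Z, SSZ)), mul(add(SZ, Z), add(SZ, SSZ)))
  →4  S(add(add(Z, SSZ), mul(add(SZ, Z), add(SZ, SSZ))))
  →5  S(add(SSZ, mul(add(SZ, Z), add(SZ, SSZ))))
  →6  S(S(add(SZ, mul(add(SZ, Z), add(SZ, SSZ)))))
  →7  S(S(S(add(Z, mul(add(SZ, Z), add(SZ, SSZ))))))
  →8  S(S(S(mul(add(SZ, Z), add(SZ, SSZ)))))

Answer: after 8 steps: S(S(S(mul(add(SZ, Z), add(SZ, SSZ)))))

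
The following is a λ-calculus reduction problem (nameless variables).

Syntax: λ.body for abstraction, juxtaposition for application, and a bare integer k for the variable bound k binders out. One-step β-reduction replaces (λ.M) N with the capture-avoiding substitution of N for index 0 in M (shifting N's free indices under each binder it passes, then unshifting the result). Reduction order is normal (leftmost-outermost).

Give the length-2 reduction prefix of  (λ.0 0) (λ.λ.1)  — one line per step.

Answer: after 2 steps: λ.λ.λ.1

Derivation:
  start: (λ.0 0) (λ.λ.1)
  →1  (λ.λ.1) (λ.λ.1)
  →2  λ.λ.λ.1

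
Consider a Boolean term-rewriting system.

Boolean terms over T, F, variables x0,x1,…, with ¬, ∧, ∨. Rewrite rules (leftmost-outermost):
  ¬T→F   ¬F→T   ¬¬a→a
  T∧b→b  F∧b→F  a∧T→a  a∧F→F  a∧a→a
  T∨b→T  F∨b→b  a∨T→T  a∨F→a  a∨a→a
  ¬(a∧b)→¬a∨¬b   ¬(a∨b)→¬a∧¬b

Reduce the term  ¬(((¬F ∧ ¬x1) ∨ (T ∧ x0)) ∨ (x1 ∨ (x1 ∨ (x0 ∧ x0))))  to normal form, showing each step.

Answer: normal form = (x1 ∧ ¬x0) ∧ (¬x1 ∧ (¬x1 ∧ ¬x0))  (in 13 steps)

Reduction:
  start: ¬(((¬F ∧ ¬x1) ∨ (T ∧ x0)) ∨ (x1 ∨ (x1 ∨ (x0 ∧ x0))))
  →1  ¬((¬F ∧ ¬x1) ∨ (T ∧ x0)) ∧ ¬(x1 ∨ (x1 ∨ (x0 ∧ x0)))
  →2  (¬(¬F ∧ ¬x1) ∧ ¬(T ∧ x0)) ∧ ¬(x1 ∨ (x1 ∨ (x0 ∧ x0)))
  →3  ((¬¬F ∨ ¬¬x1) ∧ ¬(T ∧ x0)) ∧ ¬(x1 ∨ (x1 ∨ (x0 ∧ x0)))
  →4  ((F ∨ ¬¬x1) ∧ ¬(T ∧ x0)) ∧ ¬(x1 ∨ (x1 ∨ (x0 ∧ x0)))
  →5  (¬¬x1 ∧ ¬(T ∧ x0)) ∧ ¬(x1 ∨ (x1 ∨ (x0 ∧ x0)))
  →6  (x1 ∧ ¬(T ∧ x0)) ∧ ¬(x1 ∨ (x1 ∨ (x0 ∧ x0)))
  →7  (x1 ∧ (¬T ∨ ¬x0)) ∧ ¬(x1 ∨ (x1 ∨ (x0 ∧ x0)))
  →8  (x1 ∧ (F ∨ ¬x0)) ∧ ¬(x1 ∨ (x1 ∨ (x0 ∧ x0)))
  →9  (x1 ∧ ¬x0) ∧ ¬(x1 ∨ (x1 ∨ (x0 ∧ x0)))
  →10  (x1 ∧ ¬x0) ∧ (¬x1 ∧ ¬(x1 ∨ (x0 ∧ x0)))
  →11  (x1 ∧ ¬x0) ∧ (¬x1 ∧ (¬x1 ∧ ¬(x0 ∧ x0)))
  →12  (x1 ∧ ¬x0) ∧ (¬x1 ∧ (¬x1 ∧ (¬x0 ∨ ¬x0)))
  →13  (x1 ∧ ¬x0) ∧ (¬x1 ∧ (¬x1 ∧ ¬x0))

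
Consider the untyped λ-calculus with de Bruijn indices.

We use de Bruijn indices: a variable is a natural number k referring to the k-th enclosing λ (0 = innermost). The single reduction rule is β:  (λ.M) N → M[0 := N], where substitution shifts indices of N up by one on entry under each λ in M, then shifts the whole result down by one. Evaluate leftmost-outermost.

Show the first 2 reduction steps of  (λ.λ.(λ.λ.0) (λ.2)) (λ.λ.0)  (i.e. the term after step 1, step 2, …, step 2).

  start: (λ.λ.(λ.λ.0) (λ.2)) (λ.λ.0)
  [1] λ.(λ.λ.0) (λ.λ.λ.0)
  [2] λ.λ.0

Answer: after 2 steps: λ.λ.0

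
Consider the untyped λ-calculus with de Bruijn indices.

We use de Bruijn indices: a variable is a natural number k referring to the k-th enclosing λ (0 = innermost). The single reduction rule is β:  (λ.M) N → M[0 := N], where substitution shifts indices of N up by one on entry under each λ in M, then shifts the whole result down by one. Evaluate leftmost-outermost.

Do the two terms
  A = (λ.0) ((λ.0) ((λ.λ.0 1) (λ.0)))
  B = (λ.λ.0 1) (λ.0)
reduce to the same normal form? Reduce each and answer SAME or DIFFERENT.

Term A:
  start: (λ.0) ((λ.0) ((λ.λ.0 1) (λ.0)))
  [1] (λ.0) ((λ.λ.0 1) (λ.0))
  [2] (λ.λ.0 1) (λ.0)
  [3] λ.0 (λ.0)

Term B:
  start: (λ.λ.0 1) (λ.0)
  [1] λ.0 (λ.0)

Answer: SAME — A ⇓ λ.0 (λ.0), B ⇓ λ.0 (λ.0)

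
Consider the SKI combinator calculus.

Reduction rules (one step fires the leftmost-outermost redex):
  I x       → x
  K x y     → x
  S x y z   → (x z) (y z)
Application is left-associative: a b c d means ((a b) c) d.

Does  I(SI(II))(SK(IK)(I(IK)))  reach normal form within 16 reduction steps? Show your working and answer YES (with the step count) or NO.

Answer: YES — reaches normal form KK in 13 ≤ 16 steps

Derivation:
  start: I(SI(II))(SK(IK)(I(IK)))
  →1  SI(II)(SK(IK)(I(IK)))
  →2  I(SK(IK)(I(IK)))(II(SK(IK)(I(IK))))
  →3  SK(IK)(I(IK))(II(SK(IK)(I(IK))))
  →4  K(I(IK))(IK(I(IK)))(II(SK(IK)(I(IK))))
  →5  I(IK)(II(SK(IK)(I(IK))))
  →6  IK(II(SK(IK)(I(IK))))
  →7  K(II(SK(IK)(I(IK))))
  →8  K(I(SK(IK)(I(IK))))
  →9  K(SK(IK)(I(IK)))
  →10  K(K(I(IK))(IK(I(IK))))
  →11  K(I(IK))
  →12  K(IK)
  →13  KK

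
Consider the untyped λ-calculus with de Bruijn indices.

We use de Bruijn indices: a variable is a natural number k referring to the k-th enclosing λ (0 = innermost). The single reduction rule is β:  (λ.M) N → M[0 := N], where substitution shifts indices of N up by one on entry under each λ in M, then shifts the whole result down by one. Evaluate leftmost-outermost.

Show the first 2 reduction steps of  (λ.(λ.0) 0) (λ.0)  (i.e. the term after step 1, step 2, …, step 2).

  start: (λ.(λ.0) 0) (λ.0)
  →1  (λ.0) (λ.0)
  →2  λ.0

Answer: after 2 steps: λ.0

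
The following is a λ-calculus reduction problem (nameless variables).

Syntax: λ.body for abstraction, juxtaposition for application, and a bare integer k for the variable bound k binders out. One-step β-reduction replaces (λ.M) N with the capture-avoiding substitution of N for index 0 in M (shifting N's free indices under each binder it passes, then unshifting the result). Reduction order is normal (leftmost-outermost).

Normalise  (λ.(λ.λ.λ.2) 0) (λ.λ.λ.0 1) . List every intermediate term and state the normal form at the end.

Answer: normal form = λ.λ.λ.λ.λ.0 1  (in 2 steps)

Derivation:
  start: (λ.(λ.λ.λ.2) 0) (λ.λ.λ.0 1)
  step 1: (λ.λ.λ.2) (λ.λ.λ.0 1)
  step 2: λ.λ.λ.λ.λ.0 1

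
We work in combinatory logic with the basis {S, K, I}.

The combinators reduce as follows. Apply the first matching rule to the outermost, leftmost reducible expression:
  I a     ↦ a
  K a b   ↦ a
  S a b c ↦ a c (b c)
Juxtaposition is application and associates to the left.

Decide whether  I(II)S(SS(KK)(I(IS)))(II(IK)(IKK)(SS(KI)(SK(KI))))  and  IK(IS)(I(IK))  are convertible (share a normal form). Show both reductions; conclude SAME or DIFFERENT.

Answer: DIFFERENT — A ⇓ S(SSK)(KK), B ⇓ S

Working:
Term A:
  start: I(II)S(SS(KK)(I(IS)))(II(IK)(IKK)(SS(KI)(SK(KI))))
  step 1: IIS(SS(KK)(I(IS)))(II(IK)(IKK)(SS(KI)(SK(KI))))
  step 2: IS(SS(KK)(I(IS)))(II(IK)(IKK)(SS(KI)(SK(KI))))
  step 3: S(SS(KK)(I(IS)))(II(IK)(IKK)(SS(KI)(SK(KI))))
  step 4: S(S(I(IS))(KK(I(IS))))(II(IK)(IKK)(SS(KI)(SK(KI))))
  step 5: S(S(IS)(KK(I(IS))))(II(IK)(IKK)(SS(KI)(SK(KI))))
  step 6: S(SS(KK(I(IS))))(II(IK)(IKK)(SS(KI)(SK(KI))))
  step 7: S(SSK)(II(IK)(IKK)(SS(KI)(SK(KI))))
  step 8: S(SSK)(I(IK)(IKK)(SS(KI)(SK(KI))))
  step 9: S(SSK)(IK(IKK)(SS(KI)(SK(KI))))
  step 10: S(SSK)(K(IKK)(SS(KI)(SK(KI))))
  step 11: S(SSK)(IKK)
  step 12: S(SSK)(KK)

Term B:
  start: IK(IS)(I(IK))
  step 1: K(IS)(I(IK))
  step 2: IS
  step 3: S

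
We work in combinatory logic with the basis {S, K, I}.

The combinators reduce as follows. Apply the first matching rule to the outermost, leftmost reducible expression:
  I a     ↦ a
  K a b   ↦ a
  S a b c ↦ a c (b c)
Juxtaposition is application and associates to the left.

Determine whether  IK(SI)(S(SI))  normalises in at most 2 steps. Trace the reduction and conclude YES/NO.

  start: IK(SI)(S(SI))
  step 1: K(SI)(S(SI))
  step 2: SI

Answer: YES — reaches normal form SI in 2 ≤ 2 steps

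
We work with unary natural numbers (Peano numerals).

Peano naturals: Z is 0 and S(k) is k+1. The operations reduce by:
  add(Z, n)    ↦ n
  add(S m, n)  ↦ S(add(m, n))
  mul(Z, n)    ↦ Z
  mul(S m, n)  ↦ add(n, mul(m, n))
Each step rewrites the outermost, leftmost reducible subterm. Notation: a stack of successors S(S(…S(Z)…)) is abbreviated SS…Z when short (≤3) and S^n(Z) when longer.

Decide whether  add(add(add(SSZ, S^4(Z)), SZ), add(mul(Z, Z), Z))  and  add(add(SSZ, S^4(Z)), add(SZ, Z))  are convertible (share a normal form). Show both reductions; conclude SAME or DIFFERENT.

Term A:
  start: add(add(add(SSZ, S^4(Z)), SZ), add(mul(Z, Z), Z))
  step 1: add(add(S(add(SZ, S^4(Z))), SZ), add(mul(Z, Z), Z))
  step 2: add(S(add(add(SZ, S^4(Z)), SZ)), add(mul(Z, Z), Z))
  step 3: S(add(add(add(SZ, S^4(Z)), SZ), add(mul(Z, Z), Z)))
  step 4: S(add(add(S(add(Z, S^4(Z))), SZ), add(mul(Z, Z), Z)))
  step 5: S(add(S(add(add(Z, S^4(Z)), SZ)), add(mul(Z, Z), Z)))
  step 6: S(S(add(add(add(Z, S^4(Z)), SZ), add(mul(Z, Z), Z))))
  step 7: S(S(add(add(S^4(Z), SZ), add(mul(Z, Z), Z))))
  step 8: S(S(add(S(add(SSSZ, SZ)), add(mul(Z, Z), Z))))
  step 9: S(S(S(add(add(SSSZ, SZ), add(mul(Z, Z), Z)))))
  step 10: S(S(S(add(S(add(SSZ, SZ)), add(mul(Z, Z), Z)))))
  step 11: S(S(S(S(add(add(SSZ, SZ), add(mul(Z, Z), Z))))))
  step 12: S(S(S(S(add(S(add(SZ, SZ)), add(mul(Z, Z), Z))))))
  step 13: S(S(S(S(S(add(add(SZ, SZ), add(mul(Z, Z), Z)))))))
  step 14: S(S(S(S(S(add(S(add(Z, SZ)), add(mul(Z, Z), Z)))))))
  step 15: S(S(S(S(S(S(add(add(Z, SZ), add(mul(Z, Z), Z))))))))
  step 16: S(S(S(S(S(S(add(SZ, add(mul(Z, Z), Z))))))))
  step 17: S(S(S(S(S(S(S(add(Z, add(mul(Z, Z), Z)))))))))
  step 18: S(S(S(S(S(S(S(add(mul(Z, Z), Z))))))))
  step 19: S(S(S(S(S(S(S(add(Z, Z))))))))
  step 20: S^7(Z)

Term B:
  start: add(add(SSZ, S^4(Z)), add(SZ, Z))
  step 1: add(S(add(SZ, S^4(Z))), add(SZ, Z))
  step 2: S(add(add(SZ, S^4(Z)), add(SZ, Z)))
  step 3: S(add(S(add(Z, S^4(Z))), add(SZ, Z)))
  step 4: S(S(add(add(Z, S^4(Z)), add(SZ, Z))))
  step 5: S(S(add(S^4(Z), add(SZ, Z))))
  step 6: S(S(S(add(SSSZ, add(SZ, Z)))))
  step 7: S(S(S(S(add(SSZ, add(SZ, Z))))))
  step 8: S(S(S(S(S(add(SZ, add(SZ, Z)))))))
  step 9: S(S(S(S(S(S(add(Z, add(SZ, Z))))))))
  step 10: S(S(S(S(S(S(add(SZ, Z)))))))
  step 11: S(S(S(S(S(S(S(add(Z, Z))))))))
  step 12: S^7(Z)

Answer: SAME — A ⇓ S^7(Z), B ⇓ S^7(Z)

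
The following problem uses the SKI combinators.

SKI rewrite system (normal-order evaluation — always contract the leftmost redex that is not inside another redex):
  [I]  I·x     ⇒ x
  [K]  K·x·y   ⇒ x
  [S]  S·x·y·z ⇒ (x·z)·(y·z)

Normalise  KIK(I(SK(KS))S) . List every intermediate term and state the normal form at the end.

Answer: normal form = S  (in 5 steps)

Working:
  start: KIK(I(SK(KS))S)
  step 1: I(I(SK(KS))S)
  step 2: I(SK(KS))S
  step 3: SK(KS)S
  step 4: KS(KSS)
  step 5: S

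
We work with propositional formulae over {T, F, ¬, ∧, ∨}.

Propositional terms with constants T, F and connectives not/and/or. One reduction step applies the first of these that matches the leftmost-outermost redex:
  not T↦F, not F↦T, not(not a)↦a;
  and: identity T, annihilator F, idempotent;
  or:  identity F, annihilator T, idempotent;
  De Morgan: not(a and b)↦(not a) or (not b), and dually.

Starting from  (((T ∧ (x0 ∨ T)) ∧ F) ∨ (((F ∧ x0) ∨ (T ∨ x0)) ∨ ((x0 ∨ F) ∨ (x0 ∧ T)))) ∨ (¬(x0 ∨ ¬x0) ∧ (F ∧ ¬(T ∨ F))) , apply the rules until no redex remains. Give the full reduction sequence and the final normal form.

Answer: normal form = T  (in 7 steps)

Reduction:
  start: (((T ∧ (x0 ∨ T)) ∧ F) ∨ (((F ∧ x0) ∨ (T ∨ x0)) ∨ ((x0 ∨ F) ∨ (x0 ∧ T)))) ∨ (¬(x0 ∨ ¬x0) ∧ (F ∧ ¬(T ∨ F)))
  →1  (F ∨ (((F ∧ x0) ∨ (T ∨ x0)) ∨ ((x0 ∨ F) ∨ (x0 ∧ T)))) ∨ (¬(x0 ∨ ¬x0) ∧ (F ∧ ¬(T ∨ F)))
  →2  (((F ∧ x0) ∨ (T ∨ x0)) ∨ ((x0 ∨ F) ∨ (x0 ∧ T))) ∨ (¬(x0 ∨ ¬x0) ∧ (F ∧ ¬(T ∨ F)))
  →3  ((F ∨ (T ∨ x0)) ∨ ((x0 ∨ F) ∨ (x0 ∧ T))) ∨ (¬(x0 ∨ ¬x0) ∧ (F ∧ ¬(T ∨ F)))
  →4  ((T ∨ x0) ∨ ((x0 ∨ F) ∨ (x0 ∧ T))) ∨ (¬(x0 ∨ ¬x0) ∧ (F ∧ ¬(T ∨ F)))
  →5  (T ∨ ((x0 ∨ F) ∨ (x0 ∧ T))) ∨ (¬(x0 ∨ ¬x0) ∧ (F ∧ ¬(T ∨ F)))
  →6  T ∨ (¬(x0 ∨ ¬x0) ∧ (F ∧ ¬(T ∨ F)))
  →7  T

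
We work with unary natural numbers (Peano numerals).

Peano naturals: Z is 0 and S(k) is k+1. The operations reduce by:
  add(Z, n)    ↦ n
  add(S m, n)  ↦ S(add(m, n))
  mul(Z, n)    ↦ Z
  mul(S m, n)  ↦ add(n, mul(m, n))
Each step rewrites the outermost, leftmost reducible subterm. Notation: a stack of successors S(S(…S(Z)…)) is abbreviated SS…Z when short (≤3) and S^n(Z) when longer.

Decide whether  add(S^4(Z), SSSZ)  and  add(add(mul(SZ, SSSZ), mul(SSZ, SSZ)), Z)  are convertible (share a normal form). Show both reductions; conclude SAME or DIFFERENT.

Term A:
  start: add(S^4(Z), SSSZ)
  step 1: S(add(SSSZ, SSSZ))
  step 2: S(S(add(SSZ, SSSZ)))
  step 3: S(S(S(add(SZ, SSSZ))))
  step 4: S(S(S(S(add(Z, SSSZ)))))
  step 5: S^7(Z)

Term B:
  start: add(add(mul(SZ, SSSZ), mul(SSZ, SSZ)), Z)
  step 1: add(add(add(SSSZ, mul(Z, SSSZ)), mul(SSZ, SSZ)), Z)
  step 2: add(add(S(add(SSZ, mul(Z, SSSZ))), mul(SSZ, SSZ)), Z)
  step 3: add(S(add(add(SSZ, mul(Z, SSSZ)), mul(SSZ, SSZ))), Z)
  step 4: S(add(add(add(SSZ, mul(Z, SSSZ)), mul(SSZ, SSZ)), Z))
  step 5: S(add(add(S(add(SZ, mul(Z, SSSZ))), mul(SSZ, SSZ)), Z))
  step 6: S(add(S(add(add(SZ, mul(Z, SSSZ)), mul(SSZ, SSZ))), Z))
  step 7: S(S(add(add(add(SZ, mul(Z, SSSZ)), mul(SSZ, SSZ)), Z)))
  step 8: S(S(add(add(S(add(Z, mul(Z, SSSZ))), mul(SSZ, SSZ)), Z)))
  step 9: S(S(add(S(add(add(Z, mul(Z, SSSZ)), mul(SSZ, SSZ))), Z)))
  step 10: S(S(S(add(add(add(Z, mul(Z, SSSZ)), mul(SSZ, SSZ)), Z))))
  step 11: S(S(S(add(add(mul(Z, SSSZ), mul(SSZ, SSZ)), Z))))
  step 12: S(S(S(add(add(Z, mul(SSZ, SSZ)), Z))))
  step 13: S(S(S(add(mul(SSZ, SSZ), Z))))
  step 14: S(S(S(add(add(SSZ, mul(SZ, SSZ)), Z))))
  step 15: S(S(S(add(S(add(SZ, mul(SZ, SSZ))), Z))))
  step 16: S(S(S(S(add(add(SZ, mul(SZ, SSZ)), Z)))))
  step 17: S(S(S(S(add(S(add(Z, mul(SZ, SSZ))), Z)))))
  step 18: S(S(S(S(S(add(add(Z, mul(SZ, SSZ)), Z))))))
  step 19: S(S(S(S(S(add(mul(SZ, SSZ), Z))))))
  step 20: S(S(S(S(S(add(add(SSZ, mul(Z, SSZ)), Z))))))
  step 21: S(S(S(S(S(add(S(add(SZ, mul(Z, SSZ))), Z))))))
  step 22: S(S(S(S(S(S(add(add(SZ, mul(Z, SSZ)), Z)))))))
  step 23: S(S(S(S(S(S(add(S(add(Z, mul(Z, SSZ))), Z)))))))
  step 24: S(S(S(S(S(S(S(add(add(Z, mul(Z, SSZ)), Z))))))))
  step 25: S(S(S(S(S(S(S(add(mul(Z, SSZ), Z))))))))
  step 26: S(S(S(S(S(S(S(add(Z, Z))))))))
  step 27: S^7(Z)

Answer: SAME — A ⇓ S^7(Z), B ⇓ S^7(Z)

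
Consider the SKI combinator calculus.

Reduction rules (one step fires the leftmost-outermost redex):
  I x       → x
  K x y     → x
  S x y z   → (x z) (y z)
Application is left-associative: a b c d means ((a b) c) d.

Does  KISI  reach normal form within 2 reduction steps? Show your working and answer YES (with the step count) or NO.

  start: KISI
  step 1: II
  step 2: I

Answer: YES — reaches normal form I in 2 ≤ 2 steps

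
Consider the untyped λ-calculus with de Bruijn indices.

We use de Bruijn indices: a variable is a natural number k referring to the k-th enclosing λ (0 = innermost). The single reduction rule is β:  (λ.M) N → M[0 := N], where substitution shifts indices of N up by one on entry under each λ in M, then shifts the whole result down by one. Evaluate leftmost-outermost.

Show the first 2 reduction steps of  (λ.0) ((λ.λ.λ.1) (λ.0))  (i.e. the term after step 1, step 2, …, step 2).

Answer: after 2 steps: λ.λ.1

Derivation:
  start: (λ.0) ((λ.λ.λ.1) (λ.0))
  [1] (λ.λ.λ.1) (λ.0)
  [2] λ.λ.1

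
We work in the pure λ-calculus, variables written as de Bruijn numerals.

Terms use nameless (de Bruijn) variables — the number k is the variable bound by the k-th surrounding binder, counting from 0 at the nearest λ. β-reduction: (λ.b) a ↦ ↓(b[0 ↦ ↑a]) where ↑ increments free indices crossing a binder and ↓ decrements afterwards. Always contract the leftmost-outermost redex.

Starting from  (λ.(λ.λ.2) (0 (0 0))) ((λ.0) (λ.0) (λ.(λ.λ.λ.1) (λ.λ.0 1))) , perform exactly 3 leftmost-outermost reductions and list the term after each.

  start: (λ.(λ.λ.2) (0 (0 0))) ((λ.0) (λ.0) (λ.(λ.λ.λ.1) (λ.λ.0 1)))
  →1  (λ.λ.(λ.0) (λ.0) (λ.(λ.λ.λ.1) (λ.λ.0 1))) ((λ.0) (λ.0) (λ.(λ.λ.λ.1) (λ.λ.0 1)) ((λ.0) (λ.0) (λ.(λ.λ.λ.1) (λ.λ.0 1)) ((λ.0) (λ.0) (λ.(λ.λ.λ.1) (λ.λ.0 1)))))
  →2  λ.(λ.0) (λ.0) (λ.(λ.λ.λ.1) (λ.λ.0 1))
  →3  λ.(λ.0) (λ.(λ.λ.λ.1) (λ.λ.0 1))

Answer: after 3 steps: λ.(λ.0) (λ.(λ.λ.λ.1) (λ.λ.0 1))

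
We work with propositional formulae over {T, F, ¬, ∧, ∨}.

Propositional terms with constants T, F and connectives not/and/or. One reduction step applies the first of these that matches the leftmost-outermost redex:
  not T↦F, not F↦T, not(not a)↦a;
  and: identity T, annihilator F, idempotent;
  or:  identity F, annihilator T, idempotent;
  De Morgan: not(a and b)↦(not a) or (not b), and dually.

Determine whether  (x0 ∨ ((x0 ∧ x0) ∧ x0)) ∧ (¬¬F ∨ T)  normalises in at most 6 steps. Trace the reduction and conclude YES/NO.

Answer: YES — reaches normal form x0 in 5 ≤ 6 steps

Working:
  start: (x0 ∨ ((x0 ∧ x0) ∧ x0)) ∧ (¬¬F ∨ T)
  step 1: (x0 ∨ (x0 ∧ x0)) ∧ (¬¬F ∨ T)
  step 2: (x0 ∨ x0) ∧ (¬¬F ∨ T)
  step 3: x0 ∧ (¬¬F ∨ T)
  step 4: x0 ∧ T
  step 5: x0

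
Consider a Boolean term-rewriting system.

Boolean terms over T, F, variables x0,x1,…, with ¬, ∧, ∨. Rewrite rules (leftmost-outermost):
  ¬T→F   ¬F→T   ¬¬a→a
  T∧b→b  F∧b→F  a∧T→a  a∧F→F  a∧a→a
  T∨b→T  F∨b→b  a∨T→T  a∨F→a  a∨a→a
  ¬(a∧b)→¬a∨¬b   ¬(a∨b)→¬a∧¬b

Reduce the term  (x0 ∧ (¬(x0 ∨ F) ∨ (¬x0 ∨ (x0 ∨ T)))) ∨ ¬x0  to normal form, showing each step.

  start: (x0 ∧ (¬(x0 ∨ F) ∨ (¬x0 ∨ (x0 ∨ T)))) ∨ ¬x0
  [1] (x0 ∧ ((¬x0 ∧ ¬F) ∨ (¬x0 ∨ (x0 ∨ T)))) ∨ ¬x0
  [2] (x0 ∧ ((¬x0 ∧ T) ∨ (¬x0 ∨ (x0 ∨ T)))) ∨ ¬x0
  [3] (x0 ∧ (¬x0 ∨ (¬x0 ∨ (x0 ∨ T)))) ∨ ¬x0
  [4] (x0 ∧ (¬x0 ∨ (¬x0 ∨ T))) ∨ ¬x0
  [5] (x0 ∧ (¬x0 ∨ T)) ∨ ¬x0
  [6] (x0 ∧ T) ∨ ¬x0
  [7] x0 ∨ ¬x0

Answer: normal form = x0 ∨ ¬x0  (in 7 steps)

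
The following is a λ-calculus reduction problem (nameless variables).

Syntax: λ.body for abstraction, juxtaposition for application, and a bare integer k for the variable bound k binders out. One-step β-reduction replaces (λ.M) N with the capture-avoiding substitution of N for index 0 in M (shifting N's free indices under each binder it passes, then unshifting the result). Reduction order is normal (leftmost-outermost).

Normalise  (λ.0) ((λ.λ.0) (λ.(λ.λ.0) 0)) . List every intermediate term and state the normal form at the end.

  start: (λ.0) ((λ.λ.0) (λ.(λ.λ.0) 0))
  step 1: (λ.λ.0) (λ.(λ.λ.0) 0)
  step 2: λ.0

Answer: normal form = λ.0  (in 2 steps)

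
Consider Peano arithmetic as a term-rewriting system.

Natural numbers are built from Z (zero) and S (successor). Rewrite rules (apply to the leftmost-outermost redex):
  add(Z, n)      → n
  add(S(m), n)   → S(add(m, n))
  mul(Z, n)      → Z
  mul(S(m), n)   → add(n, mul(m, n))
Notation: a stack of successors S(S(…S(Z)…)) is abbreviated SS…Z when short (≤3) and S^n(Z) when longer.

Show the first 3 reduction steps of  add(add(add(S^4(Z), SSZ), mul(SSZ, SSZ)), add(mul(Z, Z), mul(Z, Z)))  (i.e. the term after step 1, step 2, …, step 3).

Answer: after 3 steps: S(add(add(add(SSSZ, SSZ), mul(SSZ, SSZ)), add(mul(Z, Z), mul(Z, Z))))

Working:
  start: add(add(add(S^4(Z), SSZ), mul(SSZ, SSZ)), add(mul(Z, Z), mul(Z, Z)))
  [1] add(add(S(add(SSSZ, SSZ)), mul(SSZ, SSZ)), add(mul(Z, Z), mul(Z, Z)))
  [2] add(S(add(add(SSSZ, SSZ), mul(SSZ, SSZ))), add(mul(Z, Z), mul(Z, Z)))
  [3] S(add(add(add(SSSZ, SSZ), mul(SSZ, SSZ)), add(mul(Z, Z), mul(Z, Z))))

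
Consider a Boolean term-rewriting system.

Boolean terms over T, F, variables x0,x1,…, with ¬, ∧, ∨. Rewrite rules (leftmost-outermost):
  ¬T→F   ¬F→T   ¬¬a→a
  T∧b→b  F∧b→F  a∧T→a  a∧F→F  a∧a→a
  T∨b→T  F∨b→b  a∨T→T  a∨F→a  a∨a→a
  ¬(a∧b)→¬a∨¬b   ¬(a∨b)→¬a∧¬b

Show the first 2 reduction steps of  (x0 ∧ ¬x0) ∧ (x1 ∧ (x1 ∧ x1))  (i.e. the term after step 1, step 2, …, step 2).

Answer: after 2 steps: (x0 ∧ ¬x0) ∧ x1

Working:
  start: (x0 ∧ ¬x0) ∧ (x1 ∧ (x1 ∧ x1))
  step 1: (x0 ∧ ¬x0) ∧ (x1 ∧ x1)
  step 2: (x0 ∧ ¬x0) ∧ x1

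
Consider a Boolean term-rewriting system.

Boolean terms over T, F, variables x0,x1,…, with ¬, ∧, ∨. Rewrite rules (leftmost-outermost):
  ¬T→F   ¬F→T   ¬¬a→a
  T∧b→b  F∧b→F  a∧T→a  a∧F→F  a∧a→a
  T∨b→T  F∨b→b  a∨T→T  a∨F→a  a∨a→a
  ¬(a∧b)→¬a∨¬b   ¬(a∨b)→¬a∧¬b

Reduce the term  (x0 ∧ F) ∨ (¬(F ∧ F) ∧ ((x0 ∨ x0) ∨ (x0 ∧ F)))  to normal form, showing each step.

  start: (x0 ∧ F) ∨ (¬(F ∧ F) ∧ ((x0 ∨ x0) ∨ (x0 ∧ F)))
  step 1: F ∨ (¬(F ∧ F) ∧ ((x0 ∨ x0) ∨ (x0 ∧ F)))
  step 2: ¬(F ∧ F) ∧ ((x0 ∨ x0) ∨ (x0 ∧ F))
  step 3: (¬F ∨ ¬F) ∧ ((x0 ∨ x0) ∨ (x0 ∧ F))
  step 4: ¬F ∧ ((x0 ∨ x0) ∨ (x0 ∧ F))
  step 5: T ∧ ((x0 ∨ x0) ∨ (x0 ∧ F))
  step 6: (x0 ∨ x0) ∨ (x0 ∧ F)
  step 7: x0 ∨ (x0 ∧ F)
  step 8: x0 ∨ F
  step 9: x0

Answer: normal form = x0  (in 9 steps)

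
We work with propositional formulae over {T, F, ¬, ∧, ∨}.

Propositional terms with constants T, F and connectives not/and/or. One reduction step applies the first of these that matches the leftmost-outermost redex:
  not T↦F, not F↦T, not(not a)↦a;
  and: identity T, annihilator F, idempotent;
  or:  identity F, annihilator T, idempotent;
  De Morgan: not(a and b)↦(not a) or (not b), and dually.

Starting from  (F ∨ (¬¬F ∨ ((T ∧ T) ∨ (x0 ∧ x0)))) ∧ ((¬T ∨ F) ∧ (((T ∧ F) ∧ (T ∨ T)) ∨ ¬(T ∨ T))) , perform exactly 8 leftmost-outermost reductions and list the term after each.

  start: (F ∨ (¬¬F ∨ ((T ∧ T) ∨ (x0 ∧ x0)))) ∧ ((¬T ∨ F) ∧ (((T ∧ F) ∧ (T ∨ T)) ∨ ¬(T ∨ T)))
  [1] (¬¬F ∨ ((T ∧ T) ∨ (x0 ∧ x0))) ∧ ((¬T ∨ F) ∧ (((T ∧ F) ∧ (T ∨ T)) ∨ ¬(T ∨ T)))
  [2] (F ∨ ((T ∧ T) ∨ (x0 ∧ x0))) ∧ ((¬T ∨ F) ∧ (((T ∧ F) ∧ (T ∨ T)) ∨ ¬(T ∨ T)))
  [3] ((T ∧ T) ∨ (x0 ∧ x0)) ∧ ((¬T ∨ F) ∧ (((T ∧ F) ∧ (T ∨ T)) ∨ ¬(T ∨ T)))
  [4] (T ∨ (x0 ∧ x0)) ∧ ((¬T ∨ F) ∧ (((T ∧ F) ∧ (T ∨ T)) ∨ ¬(T ∨ T)))
  [5] T ∧ ((¬T ∨ F) ∧ (((T ∧ F) ∧ (T ∨ T)) ∨ ¬(T ∨ T)))
  [6] (¬T ∨ F) ∧ (((T ∧ F) ∧ (T ∨ T)) ∨ ¬(T ∨ T))
  [7] ¬T ∧ (((T ∧ F) ∧ (T ∨ T)) ∨ ¬(T ∨ T))
  [8] F ∧ (((T ∧ F) ∧ (T ∨ T)) ∨ ¬(T ∨ T))

Answer: after 8 steps: F ∧ (((T ∧ F) ∧ (T ∨ T)) ∨ ¬(T ∨ T))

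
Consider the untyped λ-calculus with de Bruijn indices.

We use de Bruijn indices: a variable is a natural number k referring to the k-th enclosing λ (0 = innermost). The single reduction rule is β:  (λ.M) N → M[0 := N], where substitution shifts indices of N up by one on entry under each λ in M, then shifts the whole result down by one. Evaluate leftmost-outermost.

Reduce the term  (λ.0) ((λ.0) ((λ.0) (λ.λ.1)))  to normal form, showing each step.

  start: (λ.0) ((λ.0) ((λ.0) (λ.λ.1)))
  step 1: (λ.0) ((λ.0) (λ.λ.1))
  step 2: (λ.0) (λ.λ.1)
  step 3: λ.λ.1

Answer: normal form = λ.λ.1  (in 3 steps)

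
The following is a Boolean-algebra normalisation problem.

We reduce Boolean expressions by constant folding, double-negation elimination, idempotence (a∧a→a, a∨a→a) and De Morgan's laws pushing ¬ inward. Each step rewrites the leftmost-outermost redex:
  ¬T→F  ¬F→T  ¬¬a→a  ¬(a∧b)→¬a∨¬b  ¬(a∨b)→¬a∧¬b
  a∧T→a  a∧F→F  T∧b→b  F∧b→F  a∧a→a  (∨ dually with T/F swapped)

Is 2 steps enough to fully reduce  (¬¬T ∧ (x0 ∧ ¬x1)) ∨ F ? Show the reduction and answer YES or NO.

Answer: NO — after 2 steps the term is T ∧ (x0 ∧ ¬x1), not yet normal

Derivation:
  start: (¬¬T ∧ (x0 ∧ ¬x1)) ∨ F
  →1  ¬¬T ∧ (x0 ∧ ¬x1)
  →2  T ∧ (x0 ∧ ¬x1)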